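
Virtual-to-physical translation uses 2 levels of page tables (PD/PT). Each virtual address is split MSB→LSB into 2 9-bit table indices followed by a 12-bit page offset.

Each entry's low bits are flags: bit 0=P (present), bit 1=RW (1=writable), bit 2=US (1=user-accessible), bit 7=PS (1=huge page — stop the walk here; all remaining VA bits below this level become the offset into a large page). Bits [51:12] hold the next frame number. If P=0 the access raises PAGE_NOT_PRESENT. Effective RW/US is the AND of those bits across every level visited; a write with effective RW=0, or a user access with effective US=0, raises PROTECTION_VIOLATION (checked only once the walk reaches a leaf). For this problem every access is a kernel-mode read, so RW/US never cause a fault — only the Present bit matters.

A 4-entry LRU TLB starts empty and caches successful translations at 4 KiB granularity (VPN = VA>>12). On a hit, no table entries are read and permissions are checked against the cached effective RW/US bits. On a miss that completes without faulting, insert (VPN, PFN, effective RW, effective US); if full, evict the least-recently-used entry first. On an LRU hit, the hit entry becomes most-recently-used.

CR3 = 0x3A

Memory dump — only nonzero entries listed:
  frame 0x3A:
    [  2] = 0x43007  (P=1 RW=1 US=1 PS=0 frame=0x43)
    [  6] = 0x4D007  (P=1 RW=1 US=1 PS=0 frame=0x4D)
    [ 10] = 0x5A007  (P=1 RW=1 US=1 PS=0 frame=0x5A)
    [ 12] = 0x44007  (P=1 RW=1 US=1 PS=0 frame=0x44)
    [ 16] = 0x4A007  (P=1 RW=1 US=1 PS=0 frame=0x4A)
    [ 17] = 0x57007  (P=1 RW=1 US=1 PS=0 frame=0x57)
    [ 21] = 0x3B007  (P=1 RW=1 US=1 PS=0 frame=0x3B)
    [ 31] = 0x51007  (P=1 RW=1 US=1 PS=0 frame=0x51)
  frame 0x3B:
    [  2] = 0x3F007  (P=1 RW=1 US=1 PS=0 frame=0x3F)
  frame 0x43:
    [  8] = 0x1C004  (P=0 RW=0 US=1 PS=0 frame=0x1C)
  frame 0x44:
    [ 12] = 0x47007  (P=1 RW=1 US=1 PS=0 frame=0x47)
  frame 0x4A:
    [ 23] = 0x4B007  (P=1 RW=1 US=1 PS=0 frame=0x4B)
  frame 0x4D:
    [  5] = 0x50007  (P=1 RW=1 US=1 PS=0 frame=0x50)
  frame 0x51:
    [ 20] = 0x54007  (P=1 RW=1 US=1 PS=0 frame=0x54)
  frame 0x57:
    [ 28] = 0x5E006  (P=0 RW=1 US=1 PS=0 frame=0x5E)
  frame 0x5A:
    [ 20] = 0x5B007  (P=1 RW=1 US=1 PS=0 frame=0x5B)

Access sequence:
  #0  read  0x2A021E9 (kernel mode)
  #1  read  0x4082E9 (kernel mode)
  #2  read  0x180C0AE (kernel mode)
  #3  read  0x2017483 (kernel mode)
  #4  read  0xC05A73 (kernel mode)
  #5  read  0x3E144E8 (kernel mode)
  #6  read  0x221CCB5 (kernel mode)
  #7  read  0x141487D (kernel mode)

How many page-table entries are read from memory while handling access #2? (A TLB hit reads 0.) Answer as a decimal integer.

Trace:
#0 VA=0x2A021E9 (r,kernel):
  L0: frame=0x3A idx=21 entry=0x3B007 [P=1 RW=1 US=1 PS=0]
  L1: frame=0x3B idx=2 entry=0x3F007 [P=1 RW=1 US=1 PS=0]
  → PA=0x3F1E9  (2 entries read)
#1 VA=0x4082E9 (r,kernel):
  L0: frame=0x3A idx=2 entry=0x43007 [P=1 RW=1 US=1 PS=0]
  L1: frame=0x43 idx=8 entry=0x1C004 [P=0 RW=0 US=1 PS=0]
  ✗ PAGE_NOT_PRESENT  [2 reads]
#2 VA=0x180C0AE (r,kernel):
  L0: frame=0x3A idx=12 entry=0x44007 [P=1 RW=1 US=1 PS=0]
  L1: frame=0x44 idx=12 entry=0x47007 [P=1 RW=1 US=1 PS=0]
  → PA=0x470AE  (2 entries read)
#3 VA=0x2017483 (r,kernel):
  L0: frame=0x3A idx=16 entry=0x4A007 [P=1 RW=1 US=1 PS=0]
  L1: frame=0x4A idx=23 entry=0x4B007 [P=1 RW=1 US=1 PS=0]
  → PA=0x4B483  (2 entries read)
#4 VA=0xC05A73 (r,kernel):
  L0: frame=0x3A idx=6 entry=0x4D007 [P=1 RW=1 US=1 PS=0]
  L1: frame=0x4D idx=5 entry=0x50007 [P=1 RW=1 US=1 PS=0]
  → PA=0x50A73  (2 entries read)
#5 VA=0x3E144E8 (r,kernel):
  L0: frame=0x3A idx=31 entry=0x51007 [P=1 RW=1 US=1 PS=0]
  L1: frame=0x51 idx=20 entry=0x54007 [P=1 RW=1 US=1 PS=0]
  → PA=0x544E8  (2 entries read)
#6 VA=0x221CCB5 (r,kernel):
  L0: frame=0x3A idx=17 entry=0x57007 [P=1 RW=1 US=1 PS=0]
  L1: frame=0x57 idx=28 entry=0x5E006 [P=0 RW=1 US=1 PS=0]
  ✗ PAGE_NOT_PRESENT  [2 reads]
#7 VA=0x141487D (r,kernel):
  L0: frame=0x3A idx=10 entry=0x5A007 [P=1 RW=1 US=1 PS=0]
  L1: frame=0x5A idx=20 entry=0x5B007 [P=1 RW=1 US=1 PS=0]
  → PA=0x5B87D  (2 entries read)

Entries read for #2: 2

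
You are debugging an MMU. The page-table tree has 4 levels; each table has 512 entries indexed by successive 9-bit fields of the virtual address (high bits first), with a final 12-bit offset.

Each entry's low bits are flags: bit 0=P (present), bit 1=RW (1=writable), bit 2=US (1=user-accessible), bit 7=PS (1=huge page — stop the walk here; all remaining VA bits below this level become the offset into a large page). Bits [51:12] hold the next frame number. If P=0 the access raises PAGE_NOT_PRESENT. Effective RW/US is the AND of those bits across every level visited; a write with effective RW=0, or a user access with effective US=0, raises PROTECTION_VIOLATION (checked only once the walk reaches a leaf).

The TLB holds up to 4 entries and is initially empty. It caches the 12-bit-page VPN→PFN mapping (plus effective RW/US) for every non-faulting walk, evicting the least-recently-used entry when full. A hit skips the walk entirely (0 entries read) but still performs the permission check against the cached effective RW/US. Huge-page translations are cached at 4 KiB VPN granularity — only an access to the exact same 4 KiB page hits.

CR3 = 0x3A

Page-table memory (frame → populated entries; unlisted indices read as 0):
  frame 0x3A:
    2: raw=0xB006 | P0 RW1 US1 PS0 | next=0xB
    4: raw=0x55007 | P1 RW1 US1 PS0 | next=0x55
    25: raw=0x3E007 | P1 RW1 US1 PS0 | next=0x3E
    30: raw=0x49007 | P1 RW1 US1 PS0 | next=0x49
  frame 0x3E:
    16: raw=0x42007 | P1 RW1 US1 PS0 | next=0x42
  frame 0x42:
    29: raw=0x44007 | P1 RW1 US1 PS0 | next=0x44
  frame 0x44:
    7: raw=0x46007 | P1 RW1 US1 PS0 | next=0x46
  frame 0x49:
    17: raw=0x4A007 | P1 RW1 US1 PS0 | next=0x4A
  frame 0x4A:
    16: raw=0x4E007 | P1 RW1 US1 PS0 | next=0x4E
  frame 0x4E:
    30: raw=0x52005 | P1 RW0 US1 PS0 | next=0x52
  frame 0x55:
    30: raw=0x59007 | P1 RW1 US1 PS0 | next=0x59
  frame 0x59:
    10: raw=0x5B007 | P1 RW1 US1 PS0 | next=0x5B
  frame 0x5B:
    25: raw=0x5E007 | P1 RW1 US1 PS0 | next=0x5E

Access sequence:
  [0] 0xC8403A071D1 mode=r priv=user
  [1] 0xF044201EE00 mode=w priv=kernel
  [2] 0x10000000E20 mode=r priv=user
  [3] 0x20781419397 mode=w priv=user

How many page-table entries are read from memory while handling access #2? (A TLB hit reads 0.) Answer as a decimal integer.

Walk each access:
#0 VA=0xC8403A071D1 (r,user):
  L0 @0x3A[25] → 0x3E007  P=1,RW=1,US=1,PS=0
  L1 @0x3E[16] → 0x42007  P=1,RW=1,US=1,PS=0
  L2 @0x42[29] → 0x44007  P=1,RW=1,US=1,PS=0
  L3 @0x44[7] → 0x46007  P=1,RW=1,US=1,PS=0
  ✓ 0x461D1  — 4 lookups
#1 VA=0xF044201EE00 (w,kernel):
  L0 @0x3A[30] → 0x49007  P=1,RW=1,US=1,PS=0
  L1 @0x49[17] → 0x4A007  P=1,RW=1,US=1,PS=0
  L2 @0x4A[16] → 0x4E007  P=1,RW=1,US=1,PS=0
  L3 @0x4E[30] → 0x52005  P=1,RW=0,US=1,PS=0
  → PROTECTION_VIOLATION  (4 entries read)
#2 VA=0x10000000E20 (r,user):
  L0 @0x3A[2] → 0xB006  P=0,RW=1,US=1,PS=0
  → PAGE_NOT_PRESENT  (1 entries read)
#3 VA=0x20781419397 (w,user):
  L0 @0x3A[4] → 0x55007  P=1,RW=1,US=1,PS=0
  L1 @0x55[30] → 0x59007  P=1,RW=1,US=1,PS=0
  L2 @0x59[10] → 0x5B007  P=1,RW=1,US=1,PS=0
  L3 @0x5B[25] → 0x5E007  P=1,RW=1,US=1,PS=0
  ✓ 0x5E397  — 4 lookups

Entries read for #2: 1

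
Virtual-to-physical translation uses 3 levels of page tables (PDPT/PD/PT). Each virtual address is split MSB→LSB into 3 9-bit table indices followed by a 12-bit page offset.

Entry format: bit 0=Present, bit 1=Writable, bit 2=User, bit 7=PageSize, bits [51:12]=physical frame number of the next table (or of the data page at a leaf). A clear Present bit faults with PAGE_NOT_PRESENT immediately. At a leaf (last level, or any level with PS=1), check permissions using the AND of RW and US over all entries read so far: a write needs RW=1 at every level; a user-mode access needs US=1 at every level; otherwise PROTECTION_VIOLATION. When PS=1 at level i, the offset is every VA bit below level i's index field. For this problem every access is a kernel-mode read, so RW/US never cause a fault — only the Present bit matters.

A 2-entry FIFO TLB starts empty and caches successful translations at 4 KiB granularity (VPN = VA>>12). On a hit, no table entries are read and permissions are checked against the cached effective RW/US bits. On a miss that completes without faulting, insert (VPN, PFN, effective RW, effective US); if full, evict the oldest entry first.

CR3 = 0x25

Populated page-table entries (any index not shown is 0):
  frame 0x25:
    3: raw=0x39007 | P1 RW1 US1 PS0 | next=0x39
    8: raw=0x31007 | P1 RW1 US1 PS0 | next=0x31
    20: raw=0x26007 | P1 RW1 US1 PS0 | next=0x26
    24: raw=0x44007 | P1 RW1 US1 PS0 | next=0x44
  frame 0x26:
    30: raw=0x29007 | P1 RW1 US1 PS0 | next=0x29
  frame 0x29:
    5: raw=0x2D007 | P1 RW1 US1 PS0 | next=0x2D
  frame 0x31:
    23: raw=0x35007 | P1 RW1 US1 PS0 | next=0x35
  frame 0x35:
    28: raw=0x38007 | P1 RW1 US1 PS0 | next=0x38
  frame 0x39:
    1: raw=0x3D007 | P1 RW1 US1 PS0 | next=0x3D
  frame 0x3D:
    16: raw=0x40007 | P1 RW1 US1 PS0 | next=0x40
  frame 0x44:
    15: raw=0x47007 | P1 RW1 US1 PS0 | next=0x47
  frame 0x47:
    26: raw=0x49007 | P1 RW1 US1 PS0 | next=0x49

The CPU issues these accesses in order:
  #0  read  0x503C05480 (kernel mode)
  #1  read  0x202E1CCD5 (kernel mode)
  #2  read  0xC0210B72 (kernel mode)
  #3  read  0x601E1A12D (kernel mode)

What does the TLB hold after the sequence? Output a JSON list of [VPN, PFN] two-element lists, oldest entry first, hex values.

Trace:
#0 VA=0x503C05480 (r,kernel):
  L0: frame=0x25 idx=20 entry=0x26007 [P=1 RW=1 US=1 PS=0]
  L1: frame=0x26 idx=30 entry=0x29007 [P=1 RW=1 US=1 PS=0]
  L2: frame=0x29 idx=5 entry=0x2D007 [P=1 RW=1 US=1 PS=0]
  ⇒ phys 0x2D480  [3 reads]
#1 VA=0x202E1CCD5 (r,kernel):
  L0: frame=0x25 idx=8 entry=0x31007 [P=1 RW=1 US=1 PS=0]
  L1: frame=0x31 idx=23 entry=0x35007 [P=1 RW=1 US=1 PS=0]
  L2: frame=0x35 idx=28 entry=0x38007 [P=1 RW=1 US=1 PS=0]
  ⇒ phys 0x38CD5  [3 reads]
#2 VA=0xC0210B72 (r,kernel):
  L0: frame=0x25 idx=3 entry=0x39007 [P=1 RW=1 US=1 PS=0]
  L1: frame=0x39 idx=1 entry=0x3D007 [P=1 RW=1 US=1 PS=0]
  L2: frame=0x3D idx=16 entry=0x40007 [P=1 RW=1 US=1 PS=0]
  ⇒ phys 0x40B72  [3 reads]
#3 VA=0x601E1A12D (r,kernel):
  L0: frame=0x25 idx=24 entry=0x44007 [P=1 RW=1 US=1 PS=0]
  L1: frame=0x44 idx=15 entry=0x47007 [P=1 RW=1 US=1 PS=0]
  L2: frame=0x47 idx=26 entry=0x49007 [P=1 RW=1 US=1 PS=0]
  ⇒ phys 0x4912D  [3 reads]

TLB: [["0xC0210", "0x40"], ["0x601E1A", "0x49"]]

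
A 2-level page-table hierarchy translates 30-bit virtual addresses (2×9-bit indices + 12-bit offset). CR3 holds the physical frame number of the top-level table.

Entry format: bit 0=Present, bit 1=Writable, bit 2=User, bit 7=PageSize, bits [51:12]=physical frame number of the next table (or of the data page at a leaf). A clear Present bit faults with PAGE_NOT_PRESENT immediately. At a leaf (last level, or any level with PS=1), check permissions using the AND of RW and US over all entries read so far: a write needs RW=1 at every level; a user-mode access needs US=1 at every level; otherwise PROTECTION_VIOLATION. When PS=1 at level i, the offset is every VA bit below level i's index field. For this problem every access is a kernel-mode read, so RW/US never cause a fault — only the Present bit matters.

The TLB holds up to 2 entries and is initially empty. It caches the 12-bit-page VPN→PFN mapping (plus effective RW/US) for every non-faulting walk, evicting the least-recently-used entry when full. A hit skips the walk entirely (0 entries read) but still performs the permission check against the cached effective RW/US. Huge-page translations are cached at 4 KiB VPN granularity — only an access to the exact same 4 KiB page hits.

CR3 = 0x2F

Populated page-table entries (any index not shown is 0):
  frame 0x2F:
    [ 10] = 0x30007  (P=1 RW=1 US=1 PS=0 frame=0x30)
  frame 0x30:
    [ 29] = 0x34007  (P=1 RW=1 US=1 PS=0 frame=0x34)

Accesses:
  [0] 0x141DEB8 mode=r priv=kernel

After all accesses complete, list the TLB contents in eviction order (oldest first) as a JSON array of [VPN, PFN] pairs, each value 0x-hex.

Walk each access:
#0 VA=0x141DEB8 (r,kernel):
  [0] read 0x2F idx=10: raw=0x30007 flags P=1 W=1 U=1 S=0
  [1] read 0x30 idx=29: raw=0x34007 flags P=1 W=1 U=1 S=0
  → PA=0x34EB8  (2 entries read)

TLB: [["0x141D", "0x34"]]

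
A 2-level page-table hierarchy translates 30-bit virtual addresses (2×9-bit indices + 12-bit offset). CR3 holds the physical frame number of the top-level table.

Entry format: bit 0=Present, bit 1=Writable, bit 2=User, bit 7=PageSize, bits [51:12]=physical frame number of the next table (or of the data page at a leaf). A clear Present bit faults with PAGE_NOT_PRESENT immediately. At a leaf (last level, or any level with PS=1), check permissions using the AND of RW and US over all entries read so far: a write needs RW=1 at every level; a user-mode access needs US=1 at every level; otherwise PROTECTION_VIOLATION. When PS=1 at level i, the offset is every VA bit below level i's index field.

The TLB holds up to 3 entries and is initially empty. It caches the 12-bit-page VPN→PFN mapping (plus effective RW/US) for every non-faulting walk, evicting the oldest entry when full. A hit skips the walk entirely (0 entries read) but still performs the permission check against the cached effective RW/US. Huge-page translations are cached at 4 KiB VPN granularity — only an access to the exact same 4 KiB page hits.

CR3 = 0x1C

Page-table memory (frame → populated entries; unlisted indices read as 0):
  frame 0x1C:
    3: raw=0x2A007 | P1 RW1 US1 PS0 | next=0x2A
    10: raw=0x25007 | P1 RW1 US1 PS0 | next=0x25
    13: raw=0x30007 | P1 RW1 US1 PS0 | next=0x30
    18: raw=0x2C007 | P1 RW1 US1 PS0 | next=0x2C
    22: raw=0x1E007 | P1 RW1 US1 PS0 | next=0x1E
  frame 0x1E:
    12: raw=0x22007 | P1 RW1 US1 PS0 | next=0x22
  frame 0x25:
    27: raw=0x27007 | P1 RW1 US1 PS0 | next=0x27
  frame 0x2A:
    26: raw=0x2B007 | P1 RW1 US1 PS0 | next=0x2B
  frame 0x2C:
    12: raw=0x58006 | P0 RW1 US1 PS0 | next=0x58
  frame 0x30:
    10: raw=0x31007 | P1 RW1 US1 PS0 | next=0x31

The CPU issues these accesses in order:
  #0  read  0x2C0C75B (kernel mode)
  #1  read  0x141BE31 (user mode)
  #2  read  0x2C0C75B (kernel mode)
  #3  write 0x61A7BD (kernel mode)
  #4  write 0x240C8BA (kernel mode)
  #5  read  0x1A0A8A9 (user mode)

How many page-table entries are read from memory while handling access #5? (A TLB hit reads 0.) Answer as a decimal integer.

Walk each access:
#0 VA=0x2C0C75B (r,kernel):
  lvl0: tbl 0x1C, slot 22 ⇒ 0x1E007 (P1/RW1/US1/PS0)
  lvl1: tbl 0x1E, slot 12 ⇒ 0x22007 (P1/RW1/US1/PS0)
  ⇒ phys 0x2275B  [2 reads]
#1 VA=0x141BE31 (r,user):
  lvl0: tbl 0x1C, slot 10 ⇒ 0x25007 (P1/RW1/US1/PS0)
  lvl1: tbl 0x25, slot 27 ⇒ 0x27007 (P1/RW1/US1/PS0)
  ⇒ phys 0x27E31  [2 reads]
#2 VA=0x2C0C75B (r,kernel):
  TLB hit vpn=0x2C0C → PA=0x2275B
#3 VA=0x61A7BD (w,kernel):
  lvl0: tbl 0x1C, slot 3 ⇒ 0x2A007 (P1/RW1/US1/PS0)
  lvl1: tbl 0x2A, slot 26 ⇒ 0x2B007 (P1/RW1/US1/PS0)
  ⇒ phys 0x2B7BD  [2 reads]
#4 VA=0x240C8BA (w,kernel):
  lvl0: tbl 0x1C, slot 18 ⇒ 0x2C007 (P1/RW1/US1/PS0)
  lvl1: tbl 0x2C, slot 12 ⇒ 0x58006 (P0/RW1/US1/PS0)
  ✗ PAGE_NOT_PRESENT  [2 reads]
#5 VA=0x1A0A8A9 (r,user):
  lvl0: tbl 0x1C, slot 13 ⇒ 0x30007 (P1/RW1/US1/PS0)
  lvl1: tbl 0x30, slot 10 ⇒ 0x31007 (P1/RW1/US1/PS0)
  ⇒ phys 0x318A9  [2 reads]

Entries read for #5: 2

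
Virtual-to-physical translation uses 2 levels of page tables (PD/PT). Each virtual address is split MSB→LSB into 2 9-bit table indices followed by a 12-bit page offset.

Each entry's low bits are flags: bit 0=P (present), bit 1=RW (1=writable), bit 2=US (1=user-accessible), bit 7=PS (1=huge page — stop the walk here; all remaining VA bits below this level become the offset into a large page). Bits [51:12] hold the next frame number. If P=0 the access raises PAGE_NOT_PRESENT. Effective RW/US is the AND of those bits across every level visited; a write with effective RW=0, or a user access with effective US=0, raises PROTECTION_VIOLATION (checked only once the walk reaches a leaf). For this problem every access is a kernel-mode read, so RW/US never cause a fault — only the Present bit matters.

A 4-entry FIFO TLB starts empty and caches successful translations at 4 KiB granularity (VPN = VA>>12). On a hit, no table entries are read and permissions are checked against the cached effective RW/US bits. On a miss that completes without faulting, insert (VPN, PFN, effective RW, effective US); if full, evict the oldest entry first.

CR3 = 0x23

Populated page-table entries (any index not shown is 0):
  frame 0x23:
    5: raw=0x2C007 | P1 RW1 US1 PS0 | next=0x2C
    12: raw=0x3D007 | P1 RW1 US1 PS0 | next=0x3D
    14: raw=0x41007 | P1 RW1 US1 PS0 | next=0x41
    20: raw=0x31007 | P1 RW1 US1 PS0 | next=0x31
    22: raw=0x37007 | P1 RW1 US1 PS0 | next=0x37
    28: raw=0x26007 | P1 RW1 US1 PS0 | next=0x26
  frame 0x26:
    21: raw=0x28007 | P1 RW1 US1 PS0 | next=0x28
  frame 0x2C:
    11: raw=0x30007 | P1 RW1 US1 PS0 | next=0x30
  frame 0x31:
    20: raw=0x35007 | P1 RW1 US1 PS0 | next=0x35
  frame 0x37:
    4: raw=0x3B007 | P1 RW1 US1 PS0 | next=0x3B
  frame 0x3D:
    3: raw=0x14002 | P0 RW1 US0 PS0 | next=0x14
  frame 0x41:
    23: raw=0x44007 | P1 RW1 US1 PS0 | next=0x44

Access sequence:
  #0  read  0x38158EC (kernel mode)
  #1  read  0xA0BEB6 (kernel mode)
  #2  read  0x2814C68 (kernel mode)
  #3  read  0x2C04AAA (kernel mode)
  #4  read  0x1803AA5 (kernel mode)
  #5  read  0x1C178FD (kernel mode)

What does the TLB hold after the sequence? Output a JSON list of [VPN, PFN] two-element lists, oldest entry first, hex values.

Trace:
#0 VA=0x38158EC (r,kernel):
  L0: frame=0x23 idx=28 entry=0x26007 [P=1 RW=1 US=1 PS=0]
  L1: frame=0x26 idx=21 entry=0x28007 [P=1 RW=1 US=1 PS=0]
  → PA=0x288EC  (2 entries read)
#1 VA=0xA0BEB6 (r,kernel):
  L0: frame=0x23 idx=5 entry=0x2C007 [P=1 RW=1 US=1 PS=0]
  L1: frame=0x2C idx=11 entry=0x30007 [P=1 RW=1 US=1 PS=0]
  → PA=0x30EB6  (2 entries read)
#2 VA=0x2814C68 (r,kernel):
  L0: frame=0x23 idx=20 entry=0x31007 [P=1 RW=1 US=1 PS=0]
  L1: frame=0x31 idx=20 entry=0x35007 [P=1 RW=1 US=1 PS=0]
  → PA=0x35C68  (2 entries read)
#3 VA=0x2C04AAA (r,kernel):
  L0: frame=0x23 idx=22 entry=0x37007 [P=1 RW=1 US=1 PS=0]
  L1: frame=0x37 idx=4 entry=0x3B007 [P=1 RW=1 US=1 PS=0]
  → PA=0x3BAAA  (2 entries read)
#4 VA=0x1803AA5 (r,kernel):
  L0: frame=0x23 idx=12 entry=0x3D007 [P=1 RW=1 US=1 PS=0]
  L1: frame=0x3D idx=3 entry=0x14002 [P=0 RW=1 US=0 PS=0]
  → PAGE_NOT_PRESENT  (2 entries read)
#5 VA=0x1C178FD (r,kernel):
  L0: frame=0x23 idx=14 entry=0x41007 [P=1 RW=1 US=1 PS=0]
  L1: frame=0x41 idx=23 entry=0x44007 [P=1 RW=1 US=1 PS=0]
  → PA=0x448FD  (2 entries read)

TLB: [["0xA0B", "0x30"], ["0x2814", "0x35"], ["0x2C04", "0x3B"], ["0x1C17", "0x44"]]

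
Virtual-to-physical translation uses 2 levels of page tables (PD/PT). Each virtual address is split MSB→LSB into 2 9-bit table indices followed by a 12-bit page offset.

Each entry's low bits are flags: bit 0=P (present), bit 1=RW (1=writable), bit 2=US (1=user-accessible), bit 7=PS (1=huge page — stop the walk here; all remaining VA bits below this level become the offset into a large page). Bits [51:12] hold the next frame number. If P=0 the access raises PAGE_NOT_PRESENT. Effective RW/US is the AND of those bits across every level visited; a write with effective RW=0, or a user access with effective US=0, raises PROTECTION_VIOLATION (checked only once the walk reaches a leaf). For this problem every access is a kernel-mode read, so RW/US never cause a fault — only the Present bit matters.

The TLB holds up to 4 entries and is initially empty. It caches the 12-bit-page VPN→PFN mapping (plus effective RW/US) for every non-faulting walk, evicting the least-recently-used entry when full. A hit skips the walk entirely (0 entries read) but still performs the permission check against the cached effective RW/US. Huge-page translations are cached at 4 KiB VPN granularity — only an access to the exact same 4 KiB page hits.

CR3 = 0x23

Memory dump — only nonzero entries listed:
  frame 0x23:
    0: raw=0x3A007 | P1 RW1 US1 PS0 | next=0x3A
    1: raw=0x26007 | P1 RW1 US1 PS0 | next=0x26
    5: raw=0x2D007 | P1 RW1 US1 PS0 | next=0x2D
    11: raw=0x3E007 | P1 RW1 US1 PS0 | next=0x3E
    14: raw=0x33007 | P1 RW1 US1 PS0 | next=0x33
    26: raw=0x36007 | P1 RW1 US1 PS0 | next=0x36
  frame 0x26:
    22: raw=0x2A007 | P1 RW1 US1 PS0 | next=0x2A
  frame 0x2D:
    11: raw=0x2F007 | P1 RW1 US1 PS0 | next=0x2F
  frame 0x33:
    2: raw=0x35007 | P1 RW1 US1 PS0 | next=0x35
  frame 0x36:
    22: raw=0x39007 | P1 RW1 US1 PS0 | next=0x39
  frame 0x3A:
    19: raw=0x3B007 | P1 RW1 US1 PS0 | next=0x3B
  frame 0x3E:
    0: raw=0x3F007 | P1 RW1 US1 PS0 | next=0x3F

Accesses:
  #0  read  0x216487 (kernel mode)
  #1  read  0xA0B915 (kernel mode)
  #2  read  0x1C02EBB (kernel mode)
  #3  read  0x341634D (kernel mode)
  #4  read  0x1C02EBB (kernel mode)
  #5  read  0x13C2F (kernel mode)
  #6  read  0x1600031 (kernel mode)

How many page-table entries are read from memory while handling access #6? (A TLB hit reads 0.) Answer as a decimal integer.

Trace:
#0 VA=0x216487 (r,kernel):
  lvl0: tbl 0x23, slot 1 ⇒ 0x26007 (P1/RW1/US1/PS0)
  lvl1: tbl 0x26, slot 22 ⇒ 0x2A007 (P1/RW1/US1/PS0)
  → PA=0x2A487  (2 entries read)
#1 VA=0xA0B915 (r,kernel):
  lvl0: tbl 0x23, slot 5 ⇒ 0x2D007 (P1/RW1/US1/PS0)
  lvl1: tbl 0x2D, slot 11 ⇒ 0x2F007 (P1/RW1/US1/PS0)
  → PA=0x2F915  (2 entries read)
#2 VA=0x1C02EBB (r,kernel):
  lvl0: tbl 0x23, slot 14 ⇒ 0x33007 (P1/RW1/US1/PS0)
  lvl1: tbl 0x33, slot 2 ⇒ 0x35007 (P1/RW1/US1/PS0)
  → PA=0x35EBB  (2 entries read)
#3 VA=0x341634D (r,kernel):
  lvl0: tbl 0x23, slot 26 ⇒ 0x36007 (P1/RW1/US1/PS0)
  lvl1: tbl 0x36, slot 22 ⇒ 0x39007 (P1/RW1/US1/PS0)
  → PA=0x3934D  (2 entries read)
#4 VA=0x1C02EBB (r,kernel):
  TLB hit vpn=0x1C02 → PA=0x35EBB
#5 VA=0x13C2F (r,kernel):
  lvl0: tbl 0x23, slot 0 ⇒ 0x3A007 (P1/RW1/US1/PS0)
  lvl1: tbl 0x3A, slot 19 ⇒ 0x3B007 (P1/RW1/US1/PS0)
  → PA=0x3BC2F  (2 entries read)
#6 VA=0x1600031 (r,kernel):
  lvl0: tbl 0x23, slot 11 ⇒ 0x3E007 (P1/RW1/US1/PS0)
  lvl1: tbl 0x3E, slot 0 ⇒ 0x3F007 (P1/RW1/US1/PS0)
  → PA=0x3F031  (2 entries read)

Entries read for #6: 2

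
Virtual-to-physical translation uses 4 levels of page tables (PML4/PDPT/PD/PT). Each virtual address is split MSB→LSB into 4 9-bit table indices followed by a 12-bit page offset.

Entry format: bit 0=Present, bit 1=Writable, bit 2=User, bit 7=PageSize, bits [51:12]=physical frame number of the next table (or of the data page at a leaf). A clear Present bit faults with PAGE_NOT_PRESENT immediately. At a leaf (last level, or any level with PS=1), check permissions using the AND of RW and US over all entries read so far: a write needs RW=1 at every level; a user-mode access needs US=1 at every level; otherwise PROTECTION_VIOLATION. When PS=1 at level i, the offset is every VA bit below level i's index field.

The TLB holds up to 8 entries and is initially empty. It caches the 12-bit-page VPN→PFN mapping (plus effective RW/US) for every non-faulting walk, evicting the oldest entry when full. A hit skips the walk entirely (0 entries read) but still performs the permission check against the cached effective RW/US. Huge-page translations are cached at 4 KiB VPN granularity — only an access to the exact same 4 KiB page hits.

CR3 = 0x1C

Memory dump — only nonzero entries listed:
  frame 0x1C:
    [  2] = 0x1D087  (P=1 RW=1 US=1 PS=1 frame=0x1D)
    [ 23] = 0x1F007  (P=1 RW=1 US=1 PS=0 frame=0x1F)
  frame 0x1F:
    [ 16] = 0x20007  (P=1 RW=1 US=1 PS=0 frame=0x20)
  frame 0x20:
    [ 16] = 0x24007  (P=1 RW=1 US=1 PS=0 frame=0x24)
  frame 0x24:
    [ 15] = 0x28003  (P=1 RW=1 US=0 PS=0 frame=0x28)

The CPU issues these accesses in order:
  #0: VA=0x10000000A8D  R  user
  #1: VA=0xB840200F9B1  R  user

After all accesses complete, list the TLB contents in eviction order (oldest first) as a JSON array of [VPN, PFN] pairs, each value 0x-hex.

Walk each access:
#0 VA=0x10000000A8D (r,user):
  L0: frame=0x1C idx=2 entry=0x1D087 [P=1 RW=1 US=1 PS=1]
  → PA=0x1DA8D (huge @L0)  (1 entries read)
#1 VA=0xB840200F9B1 (r,user):
  L0: frame=0x1C idx=23 entry=0x1F007 [P=1 RW=1 US=1 PS=0]
  L1: frame=0x1F idx=16 entry=0x20007 [P=1 RW=1 US=1 PS=0]
  L2: frame=0x20 idx=16 entry=0x24007 [P=1 RW=1 US=1 PS=0]
  L3: frame=0x24 idx=15 entry=0x28003 [P=1 RW=1 US=0 PS=0]
  → PROTECTION_VIOLATION  (4 entries read)

TLB: [["0x10000000", "0x1D"]]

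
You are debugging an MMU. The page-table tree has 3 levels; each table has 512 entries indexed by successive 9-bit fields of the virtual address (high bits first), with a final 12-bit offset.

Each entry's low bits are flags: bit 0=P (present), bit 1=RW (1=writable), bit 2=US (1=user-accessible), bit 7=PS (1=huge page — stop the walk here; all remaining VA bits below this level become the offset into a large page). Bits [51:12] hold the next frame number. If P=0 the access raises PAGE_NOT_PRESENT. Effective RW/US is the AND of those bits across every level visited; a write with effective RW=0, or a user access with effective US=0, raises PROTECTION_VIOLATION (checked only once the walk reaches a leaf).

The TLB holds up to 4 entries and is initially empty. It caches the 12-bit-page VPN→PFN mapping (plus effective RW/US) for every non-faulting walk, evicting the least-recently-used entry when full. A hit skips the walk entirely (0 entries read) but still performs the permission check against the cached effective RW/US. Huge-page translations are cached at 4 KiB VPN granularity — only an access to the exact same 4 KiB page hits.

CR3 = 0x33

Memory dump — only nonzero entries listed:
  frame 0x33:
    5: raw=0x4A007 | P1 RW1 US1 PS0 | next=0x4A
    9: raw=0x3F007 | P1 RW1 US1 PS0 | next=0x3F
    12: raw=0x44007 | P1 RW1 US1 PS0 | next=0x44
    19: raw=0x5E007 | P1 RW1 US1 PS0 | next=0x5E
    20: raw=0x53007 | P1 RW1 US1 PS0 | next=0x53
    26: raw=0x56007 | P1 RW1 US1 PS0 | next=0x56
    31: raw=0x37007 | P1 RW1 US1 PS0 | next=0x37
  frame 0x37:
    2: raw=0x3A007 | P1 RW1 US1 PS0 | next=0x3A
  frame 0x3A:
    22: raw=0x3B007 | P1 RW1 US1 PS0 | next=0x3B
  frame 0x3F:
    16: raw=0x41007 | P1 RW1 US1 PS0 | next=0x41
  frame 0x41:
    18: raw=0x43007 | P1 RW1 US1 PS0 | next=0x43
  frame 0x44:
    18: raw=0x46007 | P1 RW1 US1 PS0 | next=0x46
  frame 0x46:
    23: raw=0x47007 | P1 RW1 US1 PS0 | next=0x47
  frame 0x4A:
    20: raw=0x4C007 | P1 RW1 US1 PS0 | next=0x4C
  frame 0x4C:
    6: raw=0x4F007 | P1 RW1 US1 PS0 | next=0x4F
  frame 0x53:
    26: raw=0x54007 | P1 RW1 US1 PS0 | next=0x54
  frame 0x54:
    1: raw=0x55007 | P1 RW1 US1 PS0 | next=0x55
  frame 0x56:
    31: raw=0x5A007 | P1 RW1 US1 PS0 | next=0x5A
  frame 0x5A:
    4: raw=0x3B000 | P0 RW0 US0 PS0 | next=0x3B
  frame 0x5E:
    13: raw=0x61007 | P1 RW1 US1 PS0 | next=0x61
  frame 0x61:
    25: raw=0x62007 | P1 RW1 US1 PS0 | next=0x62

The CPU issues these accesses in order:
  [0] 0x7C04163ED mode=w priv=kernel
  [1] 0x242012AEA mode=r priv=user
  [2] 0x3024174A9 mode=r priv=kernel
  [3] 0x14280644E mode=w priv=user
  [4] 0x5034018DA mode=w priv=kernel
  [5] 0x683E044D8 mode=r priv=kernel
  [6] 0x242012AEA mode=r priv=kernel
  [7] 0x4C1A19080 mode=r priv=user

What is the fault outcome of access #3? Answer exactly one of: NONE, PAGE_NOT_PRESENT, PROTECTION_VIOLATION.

Per-access translation:
#0 VA=0x7C04163ED (w,kernel):
  L0: frame=0x33 idx=31 entry=0x37007 [P=1 RW=1 US=1 PS=0]
  L1: frame=0x37 idx=2 entry=0x3A007 [P=1 RW=1 US=1 PS=0]
  L2: frame=0x3A idx=22 entry=0x3B007 [P=1 RW=1 US=1 PS=0]
  ⇒ phys 0x3B3ED  [3 reads]
#1 VA=0x242012AEA (r,user):
  L0: frame=0x33 idx=9 entry=0x3F007 [P=1 RW=1 US=1 PS=0]
  L1: frame=0x3F idx=16 entry=0x41007 [P=1 RW=1 US=1 PS=0]
  L2: frame=0x41 idx=18 entry=0x43007 [P=1 RW=1 US=1 PS=0]
  ⇒ phys 0x43AEA  [3 reads]
#2 VA=0x3024174A9 (r,kernel):
  L0: frame=0x33 idx=12 entry=0x44007 [P=1 RW=1 US=1 PS=0]
  L1: frame=0x44 idx=18 entry=0x46007 [P=1 RW=1 US=1 PS=0]
  L2: frame=0x46 idx=23 entry=0x47007 [P=1 RW=1 US=1 PS=0]
  ⇒ phys 0x474A9  [3 reads]
#3 VA=0x14280644E (w,user):
  L0: frame=0x33 idx=5 entry=0x4A007 [P=1 RW=1 US=1 PS=0]
  L1: frame=0x4A idx=20 entry=0x4C007 [P=1 RW=1 US=1 PS=0]
  L2: frame=0x4C idx=6 entry=0x4F007 [P=1 RW=1 US=1 PS=0]
  ⇒ phys 0x4F44E  [3 reads]
#4 VA=0x5034018DA (w,kernel):
  L0: frame=0x33 idx=20 entry=0x53007 [P=1 RW=1 US=1 PS=0]
  L1: frame=0x53 idx=26 entry=0x54007 [P=1 RW=1 US=1 PS=0]
  L2: frame=0x54 idx=1 entry=0x55007 [P=1 RW=1 US=1 PS=0]
  ⇒ phys 0x558DA  [3 reads]
#5 VA=0x683E044D8 (r,kernel):
  L0: frame=0x33 idx=26 entry=0x56007 [P=1 RW=1 US=1 PS=0]
  L1: frame=0x56 idx=31 entry=0x5A007 [P=1 RW=1 US=1 PS=0]
  L2: frame=0x5A idx=4 entry=0x3B000 [P=0 RW=0 US=0 PS=0]
  → PAGE_NOT_PRESENT  (3 entries read)
#6 VA=0x242012AEA (r,kernel):
  TLB hit vpn=0x242012 → PA=0x43AEA
#7 VA=0x4C1A19080 (r,user):
  L0: frame=0x33 idx=19 entry=0x5E007 [P=1 RW=1 US=1 PS=0]
  L1: frame=0x5E idx=13 entry=0x61007 [P=1 RW=1 US=1 PS=0]
  L2: frame=0x61 idx=25 entry=0x62007 [P=1 RW=1 US=1 PS=0]
  ⇒ phys 0x62080  [3 reads]

Access #3 fault: NONE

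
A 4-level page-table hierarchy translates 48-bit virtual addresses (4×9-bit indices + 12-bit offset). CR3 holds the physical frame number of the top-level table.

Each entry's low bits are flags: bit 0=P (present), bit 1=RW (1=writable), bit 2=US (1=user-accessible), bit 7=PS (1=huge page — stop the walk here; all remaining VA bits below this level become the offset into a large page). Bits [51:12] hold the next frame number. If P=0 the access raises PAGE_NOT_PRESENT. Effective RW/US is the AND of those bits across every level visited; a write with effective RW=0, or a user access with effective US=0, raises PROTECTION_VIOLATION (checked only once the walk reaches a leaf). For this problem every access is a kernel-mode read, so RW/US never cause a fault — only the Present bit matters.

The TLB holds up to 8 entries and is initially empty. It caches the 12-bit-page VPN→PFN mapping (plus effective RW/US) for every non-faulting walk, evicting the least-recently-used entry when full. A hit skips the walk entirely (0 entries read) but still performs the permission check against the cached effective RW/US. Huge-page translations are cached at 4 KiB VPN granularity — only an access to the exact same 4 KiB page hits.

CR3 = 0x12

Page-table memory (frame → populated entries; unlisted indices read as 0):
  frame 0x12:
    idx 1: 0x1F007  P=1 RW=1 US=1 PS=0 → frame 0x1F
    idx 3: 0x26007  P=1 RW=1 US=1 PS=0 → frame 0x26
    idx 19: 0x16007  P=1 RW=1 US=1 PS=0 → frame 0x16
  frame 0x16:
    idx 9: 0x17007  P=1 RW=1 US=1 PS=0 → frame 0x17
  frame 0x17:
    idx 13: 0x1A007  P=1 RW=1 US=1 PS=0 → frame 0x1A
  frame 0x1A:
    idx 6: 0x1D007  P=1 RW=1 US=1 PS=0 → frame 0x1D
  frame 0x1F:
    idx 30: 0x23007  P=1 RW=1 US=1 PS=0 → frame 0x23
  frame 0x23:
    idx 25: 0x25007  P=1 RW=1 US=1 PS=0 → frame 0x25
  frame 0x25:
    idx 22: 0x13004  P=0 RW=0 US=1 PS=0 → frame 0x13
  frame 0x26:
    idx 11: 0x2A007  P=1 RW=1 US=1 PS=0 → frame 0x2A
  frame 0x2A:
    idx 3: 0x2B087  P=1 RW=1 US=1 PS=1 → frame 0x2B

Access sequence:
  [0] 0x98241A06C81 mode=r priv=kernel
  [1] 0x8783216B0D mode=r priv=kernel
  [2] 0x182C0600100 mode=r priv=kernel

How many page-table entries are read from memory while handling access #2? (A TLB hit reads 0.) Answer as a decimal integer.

Walk each access:
#0 VA=0x98241A06C81 (r,kernel):
  L0: frame=0x12 idx=19 entry=0x16007 [P=1 RW=1 US=1 PS=0]
  L1: frame=0x16 idx=9 entry=0x17007 [P=1 RW=1 US=1 PS=0]
  L2: frame=0x17 idx=13 entry=0x1A007 [P=1 RW=1 US=1 PS=0]
  L3: frame=0x1A idx=6 entry=0x1D007 [P=1 RW=1 US=1 PS=0]
  ⇒ phys 0x1DC81  [4 reads]
#1 VA=0x8783216B0D (r,kernel):
  L0: frame=0x12 idx=1 entry=0x1F007 [P=1 RW=1 US=1 PS=0]
  L1: frame=0x1F idx=30 entry=0x23007 [P=1 RW=1 US=1 PS=0]
  L2: frame=0x23 idx=25 entry=0x25007 [P=1 RW=1 US=1 PS=0]
  L3: frame=0x25 idx=22 entry=0x13004 [P=0 RW=0 US=1 PS=0]
  ✗ PAGE_NOT_PRESENT  [4 reads]
#2 VA=0x182C0600100 (r,kernel):
  L0: frame=0x12 idx=3 entry=0x26007 [P=1 RW=1 US=1 PS=0]
  L1: frame=0x26 idx=11 entry=0x2A007 [P=1 RW=1 US=1 PS=0]
  L2: frame=0x2A idx=3 entry=0x2B087 [P=1 RW=1 US=1 PS=1]
  ⇒ phys 0x2B100 (huge @L2)  [3 reads]

Entries read for #2: 3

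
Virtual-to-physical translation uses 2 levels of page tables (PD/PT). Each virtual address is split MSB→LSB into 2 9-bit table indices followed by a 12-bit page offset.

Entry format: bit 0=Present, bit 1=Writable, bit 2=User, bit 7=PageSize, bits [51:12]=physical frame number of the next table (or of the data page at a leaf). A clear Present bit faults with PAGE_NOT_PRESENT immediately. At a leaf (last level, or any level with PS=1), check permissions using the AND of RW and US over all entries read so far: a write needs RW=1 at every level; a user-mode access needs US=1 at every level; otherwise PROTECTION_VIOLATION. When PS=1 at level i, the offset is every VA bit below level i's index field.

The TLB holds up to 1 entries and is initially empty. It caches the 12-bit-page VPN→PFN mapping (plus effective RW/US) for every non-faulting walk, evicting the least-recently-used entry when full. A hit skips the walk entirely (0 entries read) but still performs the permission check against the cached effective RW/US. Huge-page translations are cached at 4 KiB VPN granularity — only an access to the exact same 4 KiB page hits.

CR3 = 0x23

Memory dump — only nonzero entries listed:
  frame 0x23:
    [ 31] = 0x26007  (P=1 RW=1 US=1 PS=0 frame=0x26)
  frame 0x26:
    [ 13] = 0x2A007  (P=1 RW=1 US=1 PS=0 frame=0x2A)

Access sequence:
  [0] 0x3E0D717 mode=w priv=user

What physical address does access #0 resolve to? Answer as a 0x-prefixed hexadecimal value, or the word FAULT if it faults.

Trace:
#0 VA=0x3E0D717 (w,user):
  [0] read 0x23 idx=31: raw=0x26007 flags P=1 W=1 U=1 S=0
  [1] read 0x26 idx=13: raw=0x2A007 flags P=1 W=1 U=1 S=0
  ✓ 0x2A717  — 2 lookups

Access #0 PA: 0x2A717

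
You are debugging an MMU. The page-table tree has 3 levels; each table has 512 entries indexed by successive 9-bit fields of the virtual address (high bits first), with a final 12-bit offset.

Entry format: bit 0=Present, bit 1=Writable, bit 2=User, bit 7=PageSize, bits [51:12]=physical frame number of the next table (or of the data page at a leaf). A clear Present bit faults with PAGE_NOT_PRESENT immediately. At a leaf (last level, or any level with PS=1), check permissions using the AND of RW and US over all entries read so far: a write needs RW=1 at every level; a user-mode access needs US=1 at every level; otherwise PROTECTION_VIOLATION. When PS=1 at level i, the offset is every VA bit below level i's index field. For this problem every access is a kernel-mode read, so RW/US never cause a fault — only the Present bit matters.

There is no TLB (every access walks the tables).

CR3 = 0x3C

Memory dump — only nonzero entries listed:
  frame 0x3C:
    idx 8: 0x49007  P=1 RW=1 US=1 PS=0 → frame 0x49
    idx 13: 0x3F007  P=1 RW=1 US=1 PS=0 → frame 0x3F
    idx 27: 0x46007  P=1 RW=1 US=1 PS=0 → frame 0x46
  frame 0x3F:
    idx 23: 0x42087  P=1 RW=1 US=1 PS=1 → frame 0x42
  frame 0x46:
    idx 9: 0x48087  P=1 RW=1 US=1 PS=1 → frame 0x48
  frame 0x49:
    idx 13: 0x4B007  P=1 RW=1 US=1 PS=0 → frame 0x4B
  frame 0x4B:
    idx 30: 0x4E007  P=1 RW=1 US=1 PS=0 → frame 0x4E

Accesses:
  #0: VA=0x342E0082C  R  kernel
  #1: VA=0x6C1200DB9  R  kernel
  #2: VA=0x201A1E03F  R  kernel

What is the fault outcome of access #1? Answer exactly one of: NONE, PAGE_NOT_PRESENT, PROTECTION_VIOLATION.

Per-access translation:
#0 VA=0x342E0082C (r,kernel):
  lvl0: tbl 0x3C, slot 13 ⇒ 0x3F007 (P1/RW1/US1/PS0)
  lvl1: tbl 0x3F, slot 23 ⇒ 0x42087 (P1/RW1/US1/PS1)
  ⇒ phys 0x4282C (huge @L1)  [2 reads]
#1 VA=0x6C1200DB9 (r,kernel):
  lvl0: tbl 0x3C, slot 27 ⇒ 0x46007 (P1/RW1/US1/PS0)
  lvl1: tbl 0x46, slot 9 ⇒ 0x48087 (P1/RW1/US1/PS1)
  ⇒ phys 0x48DB9 (huge @L1)  [2 reads]
#2 VA=0x201A1E03F (r,kernel):
  lvl0: tbl 0x3C, slot 8 ⇒ 0x49007 (P1/RW1/US1/PS0)
  lvl1: tbl 0x49, slot 13 ⇒ 0x4B007 (P1/RW1/US1/PS0)
  lvl2: tbl 0x4B, slot 30 ⇒ 0x4E007 (P1/RW1/US1/PS0)
  ⇒ phys 0x4E03F  [3 reads]

Access #1 fault: NONE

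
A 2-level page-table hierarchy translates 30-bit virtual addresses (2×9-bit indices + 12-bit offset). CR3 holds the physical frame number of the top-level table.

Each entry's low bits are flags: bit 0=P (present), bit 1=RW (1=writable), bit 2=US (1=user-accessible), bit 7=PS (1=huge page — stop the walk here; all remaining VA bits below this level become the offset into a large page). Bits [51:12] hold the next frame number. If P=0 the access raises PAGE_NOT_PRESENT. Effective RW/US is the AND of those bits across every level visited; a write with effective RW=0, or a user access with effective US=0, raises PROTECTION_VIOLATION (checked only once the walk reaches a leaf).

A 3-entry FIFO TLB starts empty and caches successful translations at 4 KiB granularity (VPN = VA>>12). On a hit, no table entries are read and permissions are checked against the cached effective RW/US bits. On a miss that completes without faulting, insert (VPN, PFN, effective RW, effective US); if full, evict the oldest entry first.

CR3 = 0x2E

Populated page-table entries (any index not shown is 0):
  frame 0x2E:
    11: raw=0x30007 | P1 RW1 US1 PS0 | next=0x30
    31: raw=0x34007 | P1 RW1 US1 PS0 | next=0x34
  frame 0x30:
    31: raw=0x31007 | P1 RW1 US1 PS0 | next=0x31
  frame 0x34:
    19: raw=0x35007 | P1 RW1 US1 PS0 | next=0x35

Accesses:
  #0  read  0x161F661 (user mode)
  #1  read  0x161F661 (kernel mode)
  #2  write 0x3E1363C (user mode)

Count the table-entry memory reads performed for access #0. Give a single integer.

Per-access translation:
#0 VA=0x161F661 (r,user):
  L0: frame=0x2E idx=11 entry=0x30007 [P=1 RW=1 US=1 PS=0]
  L1: frame=0x30 idx=31 entry=0x31007 [P=1 RW=1 US=1 PS=0]
  ⇒ phys 0x31661  [2 reads]
#1 VA=0x161F661 (r,kernel):
  TLB hit vpn=0x161F → PA=0x31661
#2 VA=0x3E1363C (w,user):
  L0: frame=0x2E idx=31 entry=0x34007 [P=1 RW=1 US=1 PS=0]
  L1: frame=0x34 idx=19 entry=0x35007 [P=1 RW=1 US=1 PS=0]
  ⇒ phys 0x3563C  [2 reads]

Entries read for #0: 2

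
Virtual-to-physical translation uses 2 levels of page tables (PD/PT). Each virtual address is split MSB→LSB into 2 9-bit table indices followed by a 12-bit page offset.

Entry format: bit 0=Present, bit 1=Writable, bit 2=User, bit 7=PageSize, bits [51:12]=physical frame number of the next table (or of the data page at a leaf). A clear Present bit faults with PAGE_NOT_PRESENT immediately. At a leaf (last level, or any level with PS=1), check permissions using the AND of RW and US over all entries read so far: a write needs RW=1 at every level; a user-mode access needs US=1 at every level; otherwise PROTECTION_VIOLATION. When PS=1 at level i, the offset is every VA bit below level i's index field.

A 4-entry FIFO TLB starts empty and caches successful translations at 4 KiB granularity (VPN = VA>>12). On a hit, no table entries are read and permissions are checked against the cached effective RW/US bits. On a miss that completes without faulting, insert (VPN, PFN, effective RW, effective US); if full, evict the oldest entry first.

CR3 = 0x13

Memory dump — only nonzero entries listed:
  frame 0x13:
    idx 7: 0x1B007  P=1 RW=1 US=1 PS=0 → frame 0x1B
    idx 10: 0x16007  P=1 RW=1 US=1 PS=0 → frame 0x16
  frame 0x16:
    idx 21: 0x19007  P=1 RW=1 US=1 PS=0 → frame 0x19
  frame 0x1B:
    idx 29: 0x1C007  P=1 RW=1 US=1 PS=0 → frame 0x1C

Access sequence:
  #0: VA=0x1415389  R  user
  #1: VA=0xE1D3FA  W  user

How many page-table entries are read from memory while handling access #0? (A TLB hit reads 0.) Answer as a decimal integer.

Walk each access:
#0 VA=0x1415389 (r,user):
  lvl0: tbl 0x13, slot 10 ⇒ 0x16007 (P1/RW1/US1/PS0)
  lvl1: tbl 0x16, slot 21 ⇒ 0x19007 (P1/RW1/US1/PS0)
  → PA=0x19389  (2 entries read)
#1 VA=0xE1D3FA (w,user):
  lvl0: tbl 0x13, slot 7 ⇒ 0x1B007 (P1/RW1/US1/PS0)
  lvl1: tbl 0x1B, slot 29 ⇒ 0x1C007 (P1/RW1/US1/PS0)
  → PA=0x1C3FA  (2 entries read)

Entries read for #0: 2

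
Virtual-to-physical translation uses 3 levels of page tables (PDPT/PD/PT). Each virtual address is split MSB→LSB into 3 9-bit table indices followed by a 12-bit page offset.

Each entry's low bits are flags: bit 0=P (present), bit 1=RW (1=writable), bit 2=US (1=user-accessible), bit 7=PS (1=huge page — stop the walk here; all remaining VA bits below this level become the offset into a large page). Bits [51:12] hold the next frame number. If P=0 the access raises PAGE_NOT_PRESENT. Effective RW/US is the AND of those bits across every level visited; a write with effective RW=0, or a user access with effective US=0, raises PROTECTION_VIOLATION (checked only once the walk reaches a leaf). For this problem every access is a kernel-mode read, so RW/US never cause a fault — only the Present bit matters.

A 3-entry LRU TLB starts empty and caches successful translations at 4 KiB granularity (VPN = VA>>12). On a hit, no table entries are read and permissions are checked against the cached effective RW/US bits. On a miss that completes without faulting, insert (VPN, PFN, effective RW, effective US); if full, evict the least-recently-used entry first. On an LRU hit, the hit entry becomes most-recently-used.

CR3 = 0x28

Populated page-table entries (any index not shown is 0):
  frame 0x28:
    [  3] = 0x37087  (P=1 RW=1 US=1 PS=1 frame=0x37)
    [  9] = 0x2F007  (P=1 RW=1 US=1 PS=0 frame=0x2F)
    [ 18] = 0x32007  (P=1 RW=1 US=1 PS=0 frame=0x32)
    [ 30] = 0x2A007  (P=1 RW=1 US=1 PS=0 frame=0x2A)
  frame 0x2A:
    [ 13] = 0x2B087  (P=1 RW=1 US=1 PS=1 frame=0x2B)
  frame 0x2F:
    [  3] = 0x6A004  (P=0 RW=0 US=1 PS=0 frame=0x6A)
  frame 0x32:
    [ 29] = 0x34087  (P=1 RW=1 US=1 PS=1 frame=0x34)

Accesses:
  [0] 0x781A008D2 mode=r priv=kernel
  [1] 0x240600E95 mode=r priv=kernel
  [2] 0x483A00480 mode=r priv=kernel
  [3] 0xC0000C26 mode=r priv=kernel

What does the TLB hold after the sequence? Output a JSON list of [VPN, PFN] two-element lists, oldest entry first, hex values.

Trace:
#0 VA=0x781A008D2 (r,kernel):
  [0] read 0x28 idx=30: raw=0x2A007 flags P=1 W=1 U=1 S=0
  [1] read 0x2A idx=13: raw=0x2B087 flags P=1 W=1 U=1 S=1
  ✓ 0x2B8D2 (huge @L1)  — 2 lookups
#1 VA=0x240600E95 (r,kernel):
  [0] read 0x28 idx=9: raw=0x2F007 flags P=1 W=1 U=1 S=0
  [1] read 0x2F idx=3: raw=0x6A004 flags P=0 W=0 U=1 S=0
  → PAGE_NOT_PRESENT  (2 entries read)
#2 VA=0x483A00480 (r,kernel):
  [0] read 0x28 idx=18: raw=0x32007 flags P=1 W=1 U=1 S=0
  [1] read 0x32 idx=29: raw=0x34087 flags P=1 W=1 U=1 S=1
  ✓ 0x34480 (huge @L1)  — 2 lookups
#3 VA=0xC0000C26 (r,kernel):
  [0] read 0x28 idx=3: raw=0x37087 flags P=1 W=1 U=1 S=1
  ✓ 0x37C26 (huge @L0)  — 1 lookups

TLB: [["0x781A00", "0x2B"], ["0x483A00", "0x34"], ["0xC0000", "0x37"]]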